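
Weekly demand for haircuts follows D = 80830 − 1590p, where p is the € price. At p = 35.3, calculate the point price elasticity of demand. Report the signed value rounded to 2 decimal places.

dD/dp = −1590. At p = 35.3, D = 80830 − 1590(35.3) = 24703.
Ed = (dD/dp)·(p/D) = −1590 × (35.3/24703) = -2.2720…

-2.27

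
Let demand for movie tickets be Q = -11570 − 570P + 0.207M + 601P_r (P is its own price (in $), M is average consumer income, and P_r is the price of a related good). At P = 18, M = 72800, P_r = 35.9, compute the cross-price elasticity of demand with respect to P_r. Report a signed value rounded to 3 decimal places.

1.456

At the given values, Q = -11570 − 570(18) + 0.207(72800) + 601(35.9) = 14815.5.
∂Q/∂P_r = 601.
E = (601) × (35.9/14815.5) = 1.45630…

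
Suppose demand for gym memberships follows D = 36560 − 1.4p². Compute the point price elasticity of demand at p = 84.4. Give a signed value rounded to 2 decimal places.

dD/dp = −2·1.4·p = -236.32. At p = 84.4, D = 26587.296.
Ed = (dD/dp)·(p/D) = (-236.32) × (84.4/26587.296) = -0.7501…

-0.75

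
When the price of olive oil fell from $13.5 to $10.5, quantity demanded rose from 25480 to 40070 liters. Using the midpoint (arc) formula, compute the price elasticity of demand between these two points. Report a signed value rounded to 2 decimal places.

%ΔQ = (40070 − 25480) / [(25480 + 40070)/2] = 14590/32775 = 0.445156…
%ΔP = (10.5 − 13.5) / [(13.5 + 10.5)/2] = -3/12 = -0.25
Arc Ed = %ΔQ / %ΔP = (14590/32775) / (-3/12) = -1.7806…

-1.78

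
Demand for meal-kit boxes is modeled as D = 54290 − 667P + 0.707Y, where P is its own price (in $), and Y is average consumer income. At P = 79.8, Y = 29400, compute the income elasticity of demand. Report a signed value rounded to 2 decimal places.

At the given values, D = 54290 − 667(79.8) + 0.707(29400) = 21849.2.
∂D/∂Y = 0.707.
E = (0.707) × (29400/21849.2) = 0.9513…

0.95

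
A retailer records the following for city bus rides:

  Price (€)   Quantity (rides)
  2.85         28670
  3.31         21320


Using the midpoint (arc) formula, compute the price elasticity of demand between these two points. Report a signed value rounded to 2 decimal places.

%ΔQ = (21320 − 28670) / [(28670 + 21320)/2] = -7350/24995 = -0.294058…
%ΔP = (3.31 − 2.85) / [(2.85 + 3.31)/2] = 0.46/3.08 = 0.149350…
Arc Ed = %ΔQ / %ΔP = (-7350/24995) / (0.46/3.08) = -1.9689…

-1.97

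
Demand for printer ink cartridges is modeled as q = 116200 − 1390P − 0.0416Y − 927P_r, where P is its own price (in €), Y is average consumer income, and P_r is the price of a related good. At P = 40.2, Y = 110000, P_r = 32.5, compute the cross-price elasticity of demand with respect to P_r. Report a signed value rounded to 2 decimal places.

-1.18

At the given values, q = 116200 − 1390(40.2) − 0.0416(110000) − 927(32.5) = 25618.5.
∂q/∂P_r = -927.
E = (-927) × (32.5/25618.5) = -1.1760…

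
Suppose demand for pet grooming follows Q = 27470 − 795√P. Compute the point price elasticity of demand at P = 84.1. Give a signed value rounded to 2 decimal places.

dQ/dP = −795/(2√P) = -43.345. At P = 84.1, Q = 20179.4.
Ed = (dQ/dP)·(P/Q) = (-43.345) × (84.1/20179.4) = -0.1806…

-0.18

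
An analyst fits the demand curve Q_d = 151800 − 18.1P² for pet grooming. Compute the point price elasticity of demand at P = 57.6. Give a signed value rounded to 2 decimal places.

-1.31

dQ_d/dP = −2·18.1·P = -2085.12. At P = 57.6, Q_d = 91748.544.
Ed = (dQ_d/dP)·(P/Q_d) = (-2085.12) × (57.6/91748.544) = -1.3090…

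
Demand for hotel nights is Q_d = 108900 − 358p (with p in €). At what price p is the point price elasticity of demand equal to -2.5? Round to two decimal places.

Ed = −358p/(108900 − 358p). Set this equal to -2.5:
358p = 2.5·(108900 − 358p) ⇒ 358p(1 + 2.5) = 2.5·108900
p = 2.5·108900 / (358·3.5) = 217.2785…

217.28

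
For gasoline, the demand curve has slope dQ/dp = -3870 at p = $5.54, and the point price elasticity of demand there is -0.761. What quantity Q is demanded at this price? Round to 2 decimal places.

28173.19

Ed = (dQ/dp)·(p/Q) ⇒ Q = (dQ/dp)·p/Ed = (-3870)·5.54/(-0.761) = 28173.1931…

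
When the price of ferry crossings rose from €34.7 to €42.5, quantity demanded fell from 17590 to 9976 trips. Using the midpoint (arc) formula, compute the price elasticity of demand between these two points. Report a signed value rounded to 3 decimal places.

-2.734

%ΔQ = (9976 − 17590) / [(17590 + 9976)/2] = -7614/13783 = -0.552419…
%ΔP = (42.5 − 34.7) / [(34.7 + 42.5)/2] = 7.8/38.6 = 0.202072…
Arc Ed = %ΔQ / %ΔP = (-7614/13783) / (7.8/38.6) = -2.73376…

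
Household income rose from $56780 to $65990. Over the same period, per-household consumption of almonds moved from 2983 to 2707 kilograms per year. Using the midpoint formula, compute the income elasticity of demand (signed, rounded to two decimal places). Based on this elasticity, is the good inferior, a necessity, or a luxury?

-0.65; inferior

%ΔQ = (2707 − 2983)/[( 2983 + 2707)/2] = -276/2845 = -0.097012…
%ΔIncome = (65990 − 56780)/[( 56780 + 65990)/2] = 9210/61385 = 0.150036…
E_income = (-276/2845) / (9210/61385) = -0.6465…
E_income < 0 ⇒ inferior good.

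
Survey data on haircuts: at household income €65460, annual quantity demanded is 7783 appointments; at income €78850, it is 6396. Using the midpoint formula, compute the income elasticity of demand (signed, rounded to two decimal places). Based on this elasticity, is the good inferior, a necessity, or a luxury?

%ΔQ = (6396 − 7783)/[( 7783 + 6396)/2] = -1387/7089.5 = -0.195641…
%ΔIncome = (78850 − 65460)/[( 65460 + 78850)/2] = 13390/72155 = 0.185572…
E_income = (-1387/7089.5) / (13390/72155) = -1.0542…
E_income < 0 ⇒ inferior good.

-1.05; inferior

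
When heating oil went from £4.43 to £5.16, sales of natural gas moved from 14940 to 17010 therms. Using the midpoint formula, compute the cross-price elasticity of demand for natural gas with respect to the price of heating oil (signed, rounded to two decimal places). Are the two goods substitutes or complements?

%ΔQ_{natural gas} = (17010 − 14940)/avg = 2070/15975 = 0.129577…
%ΔP_{heating oil} = (5.16 − 4.43)/avg = 0.73/4.795 = 0.152241…
E_cross = (2070/15975) / (0.73/4.795) = 0.8511…
E_cross > 0 ⇒ the goods are substitutes.

0.85; substitutes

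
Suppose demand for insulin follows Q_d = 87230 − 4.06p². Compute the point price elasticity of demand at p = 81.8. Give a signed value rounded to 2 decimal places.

-0.90

dQ_d/dp = −2·4.06·p = -664.216. At p = 81.8, Q_d = 60063.5656.
Ed = (dQ_d/dp)·(p/Q_d) = (-664.216) × (81.8/60063.5656) = -0.9045…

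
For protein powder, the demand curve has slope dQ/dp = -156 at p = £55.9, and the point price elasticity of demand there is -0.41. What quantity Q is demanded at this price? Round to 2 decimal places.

21269.27

Ed = (dQ/dp)·(p/Q) ⇒ Q = (dQ/dp)·p/Ed = (-156)·55.9/(-0.41) = 21269.2682…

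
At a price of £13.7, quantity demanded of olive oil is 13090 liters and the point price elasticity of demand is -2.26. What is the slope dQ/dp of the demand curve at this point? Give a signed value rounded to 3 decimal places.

Ed = (dQ/dp)·(p/Q) ⇒ dQ/dp = Ed·Q/p = (-2.26)·13090/13.7 = -2159.37226…

-2159.372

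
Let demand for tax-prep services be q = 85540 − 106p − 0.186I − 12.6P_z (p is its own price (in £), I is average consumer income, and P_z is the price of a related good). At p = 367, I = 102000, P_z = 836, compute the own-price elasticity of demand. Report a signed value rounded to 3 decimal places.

-2.271

At the given values, q = 85540 − 106(367) − 0.186(102000) − 12.6(836) = 17132.4.
∂q/∂p = −106.
E = (-106) × (367/17132.4) = -2.27066…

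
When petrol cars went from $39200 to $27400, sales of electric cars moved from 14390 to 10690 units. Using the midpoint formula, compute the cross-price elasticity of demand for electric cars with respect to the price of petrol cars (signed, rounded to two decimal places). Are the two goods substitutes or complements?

%ΔQ_{electric cars} = (10690 − 14390)/avg = -3700/12540 = -0.295055…
%ΔP_{petrol cars} = (27400 − 39200)/avg = -11800/33300 = -0.354354…
E_cross = (-3700/12540) / (-11800/33300) = 0.8326…
E_cross > 0 ⇒ the goods are substitutes.

0.83; substitutes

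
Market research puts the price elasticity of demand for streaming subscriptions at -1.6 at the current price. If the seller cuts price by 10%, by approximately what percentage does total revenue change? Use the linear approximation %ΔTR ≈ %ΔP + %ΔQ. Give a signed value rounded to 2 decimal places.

%ΔQ ≈ Ed × %ΔP = (-1.6) × (-10%) = +16.0000%
%ΔTR ≈ %ΔP + %ΔQ = (-10%) + (+16.0000%) = +6.0000%

+6.00%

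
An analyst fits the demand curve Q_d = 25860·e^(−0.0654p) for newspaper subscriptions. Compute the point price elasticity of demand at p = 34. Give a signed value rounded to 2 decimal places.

-2.22

dQ_d/dp = −0.0654·Q_d = -183.024. At p = 34, Q_d = 2798.54.
Ed = (dQ_d/dp)·(p/Q_d) = (-183.024) × (34/2798.54) = -2.2236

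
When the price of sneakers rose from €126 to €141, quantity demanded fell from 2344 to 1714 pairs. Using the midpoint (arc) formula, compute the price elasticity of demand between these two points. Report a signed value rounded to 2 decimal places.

%ΔQ = (1714 − 2344) / [(2344 + 1714)/2] = -630/2029 = -0.310497…
%ΔP = (141 − 126) / [(126 + 141)/2] = 15/133.5 = 0.112359…
Arc Ed = %ΔQ / %ΔP = (-630/2029) / (15/133.5) = -2.7634…

-2.76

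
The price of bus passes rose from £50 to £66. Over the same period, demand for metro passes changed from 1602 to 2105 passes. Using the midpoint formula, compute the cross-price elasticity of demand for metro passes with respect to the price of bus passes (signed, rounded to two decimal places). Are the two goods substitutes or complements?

0.98; substitutes

%ΔQ_{metro passes} = (2105 − 1602)/avg = 503/1853.5 = 0.271378…
%ΔP_{bus passes} = (66 − 50)/avg = 16/58 = 0.275862…
E_cross = (503/1853.5) / (16/58) = 0.9837…
E_cross > 0 ⇒ the goods are substitutes.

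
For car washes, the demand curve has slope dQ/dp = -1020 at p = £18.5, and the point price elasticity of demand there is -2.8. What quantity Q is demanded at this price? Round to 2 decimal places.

6739.29

Ed = (dQ/dp)·(p/Q) ⇒ Q = (dQ/dp)·p/Ed = (-1020)·18.5/(-2.8) = 6739.2857…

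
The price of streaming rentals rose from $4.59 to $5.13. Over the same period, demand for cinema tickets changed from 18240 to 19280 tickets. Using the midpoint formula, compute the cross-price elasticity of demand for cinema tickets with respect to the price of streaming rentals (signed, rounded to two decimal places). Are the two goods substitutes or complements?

0.50; substitutes

%ΔQ_{cinema tickets} = (19280 − 18240)/avg = 1040/18760 = 0.055437…
%ΔP_{streaming rentals} = (5.13 − 4.59)/avg = 0.54/4.86 = 0.111111…
E_cross = (1040/18760) / (0.54/4.86) = 0.4989…
E_cross > 0 ⇒ the goods are substitutes.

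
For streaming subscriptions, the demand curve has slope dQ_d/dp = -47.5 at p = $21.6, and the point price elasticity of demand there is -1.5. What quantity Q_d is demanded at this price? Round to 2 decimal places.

684.00

Ed = (dQ_d/dp)·(p/Q_d) ⇒ Q_d = (dQ_d/dp)·p/Ed = (-47.5)·21.6/(-1.5) = 684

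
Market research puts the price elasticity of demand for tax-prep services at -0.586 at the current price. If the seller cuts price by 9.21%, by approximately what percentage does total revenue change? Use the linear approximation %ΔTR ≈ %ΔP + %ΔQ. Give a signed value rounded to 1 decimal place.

-3.8%

%ΔQ ≈ Ed × %ΔP = (-0.586) × (-9.21%) = +5.3971%
%ΔTR ≈ %ΔP + %ΔQ = (-9.21%) + (+5.3971%) = -3.8129%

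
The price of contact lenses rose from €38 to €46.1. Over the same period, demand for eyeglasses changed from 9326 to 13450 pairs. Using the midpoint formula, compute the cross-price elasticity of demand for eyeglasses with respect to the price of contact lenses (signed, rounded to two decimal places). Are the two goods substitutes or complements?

1.88; substitutes

%ΔQ_{eyeglasses} = (13450 − 9326)/avg = 4124/11388 = 0.362135…
%ΔP_{contact lenses} = (46.1 − 38)/avg = 8.1/42.05 = 0.192627…
E_cross = (4124/11388) / (8.1/42.05) = 1.8799…
E_cross > 0 ⇒ the goods are substitutes.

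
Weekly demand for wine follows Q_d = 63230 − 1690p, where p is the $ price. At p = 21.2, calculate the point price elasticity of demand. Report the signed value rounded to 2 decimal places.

dQ_d/dp = −1690. At p = 21.2, Q_d = 63230 − 1690(21.2) = 27402.
Ed = (dQ_d/dp)·(p/Q_d) = −1690 × (21.2/27402) = -1.3074…

-1.31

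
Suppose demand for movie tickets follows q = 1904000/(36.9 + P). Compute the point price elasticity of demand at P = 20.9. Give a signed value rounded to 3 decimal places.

-0.362

dq/dP = −1904000/(36.9 + P)² = -569.917. At P = 20.9, q = 32941.2.
Ed = (dq/dP)·(P/q) = (-569.917) × (20.9/32941.2) = -0.36159…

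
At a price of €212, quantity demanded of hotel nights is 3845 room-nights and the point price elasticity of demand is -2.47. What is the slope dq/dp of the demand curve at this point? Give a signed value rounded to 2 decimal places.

-44.80

Ed = (dq/dp)·(p/q) ⇒ dq/dp = Ed·q/p = (-2.47)·3845/212 = -44.7978…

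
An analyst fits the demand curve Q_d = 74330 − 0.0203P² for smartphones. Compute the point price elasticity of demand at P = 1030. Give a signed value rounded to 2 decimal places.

-0.82

dQ_d/dP = −2·0.0203·P = -41.818. At P = 1030, Q_d = 52793.73.
Ed = (dQ_d/dP)·(P/Q_d) = (-41.818) × (1030/52793.73) = -0.8158…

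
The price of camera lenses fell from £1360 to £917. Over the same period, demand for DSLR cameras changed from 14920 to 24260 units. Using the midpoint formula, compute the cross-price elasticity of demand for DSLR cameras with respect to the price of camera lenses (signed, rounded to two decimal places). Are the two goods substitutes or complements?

-1.23; complements

%ΔQ_{DSLR cameras} = (24260 − 14920)/avg = 9340/19590 = 0.476773…
%ΔP_{camera lenses} = (917 − 1360)/avg = -443/1138.5 = -0.389108…
E_cross = (9340/19590) / (-443/1138.5) = -1.2252…
E_cross < 0 ⇒ the goods are complements.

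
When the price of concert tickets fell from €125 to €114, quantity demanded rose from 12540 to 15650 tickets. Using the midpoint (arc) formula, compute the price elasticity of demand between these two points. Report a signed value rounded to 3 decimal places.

-2.397

%ΔQ = (15650 − 12540) / [(12540 + 15650)/2] = 3110/14095 = 0.220645…
%ΔP = (114 − 125) / [(125 + 114)/2] = -11/119.5 = -0.092050…
Arc Ed = %ΔQ / %ΔP = (3110/14095) / (-11/119.5) = -2.39701…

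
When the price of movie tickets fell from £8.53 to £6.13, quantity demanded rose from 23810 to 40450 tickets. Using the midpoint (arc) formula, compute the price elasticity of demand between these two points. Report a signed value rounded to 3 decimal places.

-1.582

%ΔQ = (40450 − 23810) / [(23810 + 40450)/2] = 16640/32130 = 0.517896…
%ΔP = (6.13 − 8.53) / [(8.53 + 6.13)/2] = -2.4/7.33 = -0.327421…
Arc Ed = %ΔQ / %ΔP = (16640/32130) / (-2.4/7.33) = -1.58174…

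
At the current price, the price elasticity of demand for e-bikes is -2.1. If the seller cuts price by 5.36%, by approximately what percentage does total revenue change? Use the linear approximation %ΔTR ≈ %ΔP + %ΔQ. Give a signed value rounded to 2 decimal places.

%ΔQ ≈ Ed × %ΔP = (-2.1) × (-5.36%) = +11.2560%
%ΔTR ≈ %ΔP + %ΔQ = (-5.36%) + (+11.2560%) = +5.8960%

+5.90%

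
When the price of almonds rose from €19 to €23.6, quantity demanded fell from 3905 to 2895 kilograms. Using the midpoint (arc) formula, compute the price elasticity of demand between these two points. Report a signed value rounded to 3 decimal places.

%ΔQ = (2895 − 3905) / [(3905 + 2895)/2] = -1010/3400 = -0.297058…
%ΔP = (23.6 − 19) / [(19 + 23.6)/2] = 4.6/21.3 = 0.215962…
Arc Ed = %ΔQ / %ΔP = (-1010/3400) / (4.6/21.3) = -1.37551…

-1.376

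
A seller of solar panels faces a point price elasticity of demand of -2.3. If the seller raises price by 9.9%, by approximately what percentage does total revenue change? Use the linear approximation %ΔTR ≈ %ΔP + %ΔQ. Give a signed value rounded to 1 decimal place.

-12.9%

%ΔQ ≈ Ed × %ΔP = (-2.3) × (+9.9%) = -22.7700%
%ΔTR ≈ %ΔP + %ΔQ = (+9.9%) + (-22.7700%) = -12.8700%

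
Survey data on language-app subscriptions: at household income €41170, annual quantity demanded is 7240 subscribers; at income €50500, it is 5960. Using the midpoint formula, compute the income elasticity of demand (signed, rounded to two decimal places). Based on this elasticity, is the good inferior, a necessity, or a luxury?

%ΔQ = (5960 − 7240)/[( 7240 + 5960)/2] = -1280/6600 = -0.193939…
%ΔIncome = (50500 − 41170)/[( 41170 + 50500)/2] = 9330/45835 = 0.203556…
E_income = (-1280/6600) / (9330/45835) = -0.9527…
E_income < 0 ⇒ inferior good.

-0.95; inferior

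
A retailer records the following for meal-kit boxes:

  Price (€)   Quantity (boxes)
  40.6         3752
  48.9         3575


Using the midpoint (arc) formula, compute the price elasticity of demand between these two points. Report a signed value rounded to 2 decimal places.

-0.26

%ΔQ = (3575 − 3752) / [(3752 + 3575)/2] = -177/3663.5 = -0.048314…
%ΔP = (48.9 − 40.6) / [(40.6 + 48.9)/2] = 8.3/44.75 = 0.185474…
Arc Ed = %ΔQ / %ΔP = (-177/3663.5) / (8.3/44.75) = -0.2604…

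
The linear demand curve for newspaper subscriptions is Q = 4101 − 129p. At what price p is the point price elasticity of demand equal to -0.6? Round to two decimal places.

11.92

Ed = −129p/(4101 − 129p). Set this equal to -0.6:
129p = 0.6·(4101 − 129p) ⇒ 129p(1 + 0.6) = 0.6·4101
p = 0.6·4101 / (129·1.6) = 11.9215…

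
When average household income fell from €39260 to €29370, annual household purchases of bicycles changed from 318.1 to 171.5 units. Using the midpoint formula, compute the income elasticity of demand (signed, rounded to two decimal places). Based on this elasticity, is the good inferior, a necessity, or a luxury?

%ΔQ = (171.5 − 318.1)/[( 318.1 + 171.5)/2] = -146.6/244.8 = -0.598856…
%ΔIncome = (29370 − 39260)/[( 39260 + 29370)/2] = -9890/34315 = -0.288212…
E_income = (-146.6/244.8) / (-9890/34315) = 2.0778…
E_income > 1 ⇒ normal good, luxury.

2.08; luxury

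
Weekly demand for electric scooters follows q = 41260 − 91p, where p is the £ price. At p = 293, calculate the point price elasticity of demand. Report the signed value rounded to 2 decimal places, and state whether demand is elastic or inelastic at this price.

-1.83; elastic

dq/dp = −91. At p = 293, q = 41260 − 91(293) = 14597.
Ed = (dq/dp)·(p/q) = −91 × (293/14597) = -1.8266…
|Ed| = 1.83 > 1, so demand is elastic.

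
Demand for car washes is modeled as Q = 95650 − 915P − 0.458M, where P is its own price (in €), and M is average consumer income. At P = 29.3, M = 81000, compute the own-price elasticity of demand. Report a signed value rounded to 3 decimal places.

At the given values, Q = 95650 − 915(29.3) − 0.458(81000) = 31742.5.
∂Q/∂P = −915.
E = (-915) × (29.3/31742.5) = -0.84459…

-0.845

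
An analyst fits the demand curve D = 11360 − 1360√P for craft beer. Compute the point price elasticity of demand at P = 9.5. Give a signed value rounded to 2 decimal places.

-0.29

dD/dP = −1360/(2√P) = -220.621. At P = 9.5, D = 7168.2.
Ed = (dD/dP)·(P/D) = (-220.621) × (9.5/7168.2) = -0.2923…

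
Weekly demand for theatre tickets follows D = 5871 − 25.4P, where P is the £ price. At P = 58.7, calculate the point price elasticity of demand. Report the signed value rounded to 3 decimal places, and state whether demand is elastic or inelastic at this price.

dD/dP = −25.4. At P = 58.7, D = 5871 − 25.4(58.7) = 4380.02.
Ed = (dD/dP)·(P/D) = −25.4 × (58.7/4380.02) = -0.34040…
|Ed| = 0.340 < 1, so demand is inelastic.

-0.340; inelastic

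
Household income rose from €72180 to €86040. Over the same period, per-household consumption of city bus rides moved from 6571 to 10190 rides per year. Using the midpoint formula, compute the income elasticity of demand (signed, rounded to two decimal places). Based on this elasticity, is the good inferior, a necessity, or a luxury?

%ΔQ = (10190 − 6571)/[( 6571 + 10190)/2] = 3619/8380.5 = 0.431835…
%ΔIncome = (86040 − 72180)/[( 72180 + 86040)/2] = 13860/79110 = 0.175199…
E_income = (3619/8380.5) / (13860/79110) = 2.4648…
E_income > 1 ⇒ normal good, luxury.

2.46; luxury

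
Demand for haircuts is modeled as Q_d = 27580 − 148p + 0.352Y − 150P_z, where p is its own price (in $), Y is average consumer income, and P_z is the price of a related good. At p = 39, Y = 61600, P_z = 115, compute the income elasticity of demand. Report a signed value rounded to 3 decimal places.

0.826

At the given values, Q_d = 27580 − 148(39) + 0.352(61600) − 150(115) = 26241.2.
∂Q_d/∂Y = 0.352.
E = (0.352) × (61600/26241.2) = 0.82630…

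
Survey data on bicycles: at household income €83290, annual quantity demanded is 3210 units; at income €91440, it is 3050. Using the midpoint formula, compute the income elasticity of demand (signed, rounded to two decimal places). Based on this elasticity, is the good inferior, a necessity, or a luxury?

-0.55; inferior

%ΔQ = (3050 − 3210)/[( 3210 + 3050)/2] = -160/3130 = -0.051118…
%ΔIncome = (91440 − 83290)/[( 83290 + 91440)/2] = 8150/87365 = 0.093286…
E_income = (-160/3130) / (8150/87365) = -0.5479…
E_income < 0 ⇒ inferior good.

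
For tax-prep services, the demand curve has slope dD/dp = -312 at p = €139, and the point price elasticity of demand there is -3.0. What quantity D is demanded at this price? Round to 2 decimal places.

14456.00

Ed = (dD/dp)·(p/D) ⇒ D = (dD/dp)·p/Ed = (-312)·139/(-3.0) = 14456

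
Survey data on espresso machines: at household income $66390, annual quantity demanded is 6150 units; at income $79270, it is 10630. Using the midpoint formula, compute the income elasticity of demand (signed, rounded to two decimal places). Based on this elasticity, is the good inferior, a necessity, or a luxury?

%ΔQ = (10630 − 6150)/[( 6150 + 10630)/2] = 4480/8390 = 0.533969…
%ΔIncome = (79270 − 66390)/[( 66390 + 79270)/2] = 12880/72830 = 0.176850…
E_income = (4480/8390) / (12880/72830) = 3.0193…
E_income > 1 ⇒ normal good, luxury.

3.02; luxury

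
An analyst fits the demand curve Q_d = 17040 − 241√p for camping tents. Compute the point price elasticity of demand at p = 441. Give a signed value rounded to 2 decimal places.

dQ_d/dp = −241/(2√p) = -5.7381. At p = 441, Q_d = 11979.
Ed = (dQ_d/dp)·(p/Q_d) = (-5.7381) × (441/11979) = -0.2112…

-0.21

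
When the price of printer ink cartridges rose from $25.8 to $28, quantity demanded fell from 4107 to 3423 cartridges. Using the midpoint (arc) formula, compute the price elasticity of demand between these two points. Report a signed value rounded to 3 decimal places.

-2.221

%ΔQ = (3423 − 4107) / [(4107 + 3423)/2] = -684/3765 = -0.181673…
%ΔP = (28 − 25.8) / [(25.8 + 28)/2] = 2.2/26.9 = 0.081784…
Arc Ed = %ΔQ / %ΔP = (-684/3765) / (2.2/26.9) = -2.22136…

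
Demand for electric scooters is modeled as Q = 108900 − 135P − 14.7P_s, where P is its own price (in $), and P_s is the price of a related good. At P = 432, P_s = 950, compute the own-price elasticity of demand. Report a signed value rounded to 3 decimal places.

At the given values, Q = 108900 − 135(432) − 14.7(950) = 36615.
∂Q/∂P = −135.
E = (-135) × (432/36615) = -1.59278…

-1.593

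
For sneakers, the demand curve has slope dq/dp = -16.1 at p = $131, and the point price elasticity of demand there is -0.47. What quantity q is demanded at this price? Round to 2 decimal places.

Ed = (dq/dp)·(p/q) ⇒ q = (dq/dp)·p/Ed = (-16.1)·131/(-0.47) = 4487.4468…

4487.45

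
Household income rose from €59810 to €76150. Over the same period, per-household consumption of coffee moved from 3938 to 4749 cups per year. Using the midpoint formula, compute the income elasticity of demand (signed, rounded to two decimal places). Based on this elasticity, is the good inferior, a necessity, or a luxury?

0.78; necessity

%ΔQ = (4749 − 3938)/[( 3938 + 4749)/2] = 811/4343.5 = 0.186715…
%ΔIncome = (76150 − 59810)/[( 59810 + 76150)/2] = 16340/67980 = 0.240364…
E_income = (811/4343.5) / (16340/67980) = 0.7768…
0 < E_income < 1 ⇒ normal good, necessity.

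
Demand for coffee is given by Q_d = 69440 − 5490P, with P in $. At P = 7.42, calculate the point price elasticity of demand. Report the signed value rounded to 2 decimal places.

-1.42

dQ_d/dP = −5490. At P = 7.42, Q_d = 69440 − 5490(7.42) = 28704.2.
Ed = (dQ_d/dP)·(P/Q_d) = −5490 × (7.42/28704.2) = -1.4191…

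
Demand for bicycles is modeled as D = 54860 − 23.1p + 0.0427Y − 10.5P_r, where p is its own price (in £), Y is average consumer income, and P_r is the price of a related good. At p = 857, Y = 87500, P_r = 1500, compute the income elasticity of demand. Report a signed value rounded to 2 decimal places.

0.16

At the given values, D = 54860 − 23.1(857) + 0.0427(87500) − 10.5(1500) = 23049.55.
∂D/∂Y = 0.0427.
E = (0.0427) × (87500/23049.55) = 0.1620…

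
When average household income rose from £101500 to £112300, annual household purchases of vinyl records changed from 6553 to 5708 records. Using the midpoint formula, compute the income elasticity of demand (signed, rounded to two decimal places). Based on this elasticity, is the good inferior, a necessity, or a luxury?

%ΔQ = (5708 − 6553)/[( 6553 + 5708)/2] = -845/6130.5 = -0.137835…
%ΔIncome = (112300 − 101500)/[( 101500 + 112300)/2] = 10800/106900 = 0.101028…
E_income = (-845/6130.5) / (10800/106900) = -1.3643…
E_income < 0 ⇒ inferior good.

-1.36; inferior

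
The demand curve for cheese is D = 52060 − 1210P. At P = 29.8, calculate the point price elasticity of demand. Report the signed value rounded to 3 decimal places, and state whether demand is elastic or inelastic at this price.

-2.253; elastic

dD/dP = −1210. At P = 29.8, D = 52060 − 1210(29.8) = 16002.
Ed = (dD/dP)·(P/D) = −1210 × (29.8/16002) = -2.25334…
|Ed| = 2.253 > 1, so demand is elastic.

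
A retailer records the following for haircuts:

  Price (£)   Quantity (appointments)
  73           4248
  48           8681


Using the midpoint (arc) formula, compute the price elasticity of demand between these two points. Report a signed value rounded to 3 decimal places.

-1.660

%ΔQ = (8681 − 4248) / [(4248 + 8681)/2] = 4433/6464.5 = 0.685745…
%ΔP = (48 − 73) / [(73 + 48)/2] = -25/60.5 = -0.413223…
Arc Ed = %ΔQ / %ΔP = (4433/6464.5) / (-25/60.5) = -1.65950…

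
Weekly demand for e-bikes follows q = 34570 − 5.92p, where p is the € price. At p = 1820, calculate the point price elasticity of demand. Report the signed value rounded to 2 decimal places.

dq/dp = −5.92. At p = 1820, q = 34570 − 5.92(1820) = 23795.6.
Ed = (dq/dp)·(p/q) = −5.92 × (1820/23795.6) = -0.4527…

-0.45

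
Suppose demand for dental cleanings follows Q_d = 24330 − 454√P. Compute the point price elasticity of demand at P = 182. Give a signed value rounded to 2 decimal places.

-0.17

dQ_d/dP = −454/(2√P) = -16.8264. At P = 182, Q_d = 18205.2.
Ed = (dQ_d/dP)·(P/Q_d) = (-16.8264) × (182/18205.2) = -0.1682…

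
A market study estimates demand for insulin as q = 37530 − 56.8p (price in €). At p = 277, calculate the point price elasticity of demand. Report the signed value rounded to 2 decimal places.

dq/dp = −56.8. At p = 277, q = 37530 − 56.8(277) = 21796.4.
Ed = (dq/dp)·(p/q) = −56.8 × (277/21796.4) = -0.7218…

-0.72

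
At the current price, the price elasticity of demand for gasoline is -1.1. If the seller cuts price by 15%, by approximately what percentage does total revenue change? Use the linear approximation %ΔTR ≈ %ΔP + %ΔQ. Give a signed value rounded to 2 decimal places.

+1.50%

%ΔQ ≈ Ed × %ΔP = (-1.1) × (-15%) = +16.5000%
%ΔTR ≈ %ΔP + %ΔQ = (-15%) + (+16.5000%) = +1.5000%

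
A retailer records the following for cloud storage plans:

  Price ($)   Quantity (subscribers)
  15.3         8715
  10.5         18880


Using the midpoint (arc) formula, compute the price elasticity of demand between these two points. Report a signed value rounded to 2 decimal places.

-1.98

%ΔQ = (18880 − 8715) / [(8715 + 18880)/2] = 10165/13797.5 = 0.736727…
%ΔP = (10.5 − 15.3) / [(15.3 + 10.5)/2] = -4.8/12.9 = -0.372093…
Arc Ed = %ΔQ / %ΔP = (10165/13797.5) / (-4.8/12.9) = -1.9799…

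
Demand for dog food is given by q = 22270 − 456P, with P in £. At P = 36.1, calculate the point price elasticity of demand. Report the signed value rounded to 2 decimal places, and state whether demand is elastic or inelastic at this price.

dq/dP = −456. At P = 36.1, q = 22270 − 456(36.1) = 5808.4.
Ed = (dq/dP)·(P/q) = −456 × (36.1/5808.4) = -2.8341…
|Ed| = 2.83 > 1, so demand is elastic.

-2.83; elastic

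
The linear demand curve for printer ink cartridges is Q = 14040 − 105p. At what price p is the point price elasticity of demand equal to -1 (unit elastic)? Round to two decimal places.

Ed = −105p/(14040 − 105p). Set this equal to -1:
105p = 1·(14040 − 105p) ⇒ 105p(1 + 1) = 1·14040
p = 1·14040 / (105·2) = 66.8571…

66.86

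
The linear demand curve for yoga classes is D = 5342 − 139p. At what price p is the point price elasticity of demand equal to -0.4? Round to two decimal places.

10.98

Ed = −139p/(5342 − 139p). Set this equal to -0.4:
139p = 0.4·(5342 − 139p) ⇒ 139p(1 + 0.4) = 0.4·5342
p = 0.4·5342 / (139·1.4) = 10.9804…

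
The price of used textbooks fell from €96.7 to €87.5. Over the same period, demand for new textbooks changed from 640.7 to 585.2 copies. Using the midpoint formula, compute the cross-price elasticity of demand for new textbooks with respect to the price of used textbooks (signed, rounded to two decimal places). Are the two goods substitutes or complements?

%ΔQ_{new textbooks} = (585.2 − 640.7)/avg = -55.5/612.95 = -0.090545…
%ΔP_{used textbooks} = (87.5 − 96.7)/avg = -9.2/92.1 = -0.099891…
E_cross = (-55.5/612.95) / (-9.2/92.1) = 0.9064…
E_cross > 0 ⇒ the goods are substitutes.

0.91; substitutes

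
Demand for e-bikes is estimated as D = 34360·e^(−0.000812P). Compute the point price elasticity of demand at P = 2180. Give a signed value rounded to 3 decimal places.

dD/dP = −0.000812·D = -4.75158. At P = 2180, D = 5851.71.
Ed = (dD/dP)·(P/D) = (-4.75158) × (2180/5851.71) = -1.77016

-1.770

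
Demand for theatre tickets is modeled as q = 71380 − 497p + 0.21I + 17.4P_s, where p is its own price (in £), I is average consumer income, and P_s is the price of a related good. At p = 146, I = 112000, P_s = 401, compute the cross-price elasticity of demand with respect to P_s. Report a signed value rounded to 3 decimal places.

0.238

At the given values, q = 71380 − 497(146) + 0.21(112000) + 17.4(401) = 29315.4.
∂q/∂P_s = 17.4.
E = (17.4) × (401/29315.4) = 0.23801…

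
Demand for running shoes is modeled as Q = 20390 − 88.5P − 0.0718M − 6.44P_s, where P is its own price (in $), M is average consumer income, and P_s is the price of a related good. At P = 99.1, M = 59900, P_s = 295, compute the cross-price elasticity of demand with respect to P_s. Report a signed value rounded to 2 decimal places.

At the given values, Q = 20390 − 88.5(99.1) − 0.0718(59900) − 6.44(295) = 5419.03.
∂Q/∂P_s = -6.44.
E = (-6.44) × (295/5419.03) = -0.3505…

-0.35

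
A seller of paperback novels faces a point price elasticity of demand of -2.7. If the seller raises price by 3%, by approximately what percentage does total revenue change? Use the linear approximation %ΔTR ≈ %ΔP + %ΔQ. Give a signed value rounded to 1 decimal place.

-5.1%

%ΔQ ≈ Ed × %ΔP = (-2.7) × (+3%) = -8.1000%
%ΔTR ≈ %ΔP + %ΔQ = (+3%) + (-8.1000%) = -5.1000%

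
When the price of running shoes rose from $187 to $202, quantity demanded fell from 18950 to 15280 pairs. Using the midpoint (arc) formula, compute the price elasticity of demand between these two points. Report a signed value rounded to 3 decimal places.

%ΔQ = (15280 − 18950) / [(18950 + 15280)/2] = -3670/17115 = -0.214431…
%ΔP = (202 − 187) / [(187 + 202)/2] = 15/194.5 = 0.077120…
Arc Ed = %ΔQ / %ΔP = (-3670/17115) / (15/194.5) = -2.78046…

-2.780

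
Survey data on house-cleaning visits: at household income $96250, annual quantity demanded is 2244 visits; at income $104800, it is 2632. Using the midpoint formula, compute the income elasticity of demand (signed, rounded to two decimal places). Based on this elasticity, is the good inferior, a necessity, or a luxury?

1.87; luxury

%ΔQ = (2632 − 2244)/[( 2244 + 2632)/2] = 388/2438 = 0.159146…
%ΔIncome = (104800 − 96250)/[( 96250 + 104800)/2] = 8550/100525 = 0.085053…
E_income = (388/2438) / (8550/100525) = 1.8711…
E_income > 1 ⇒ normal good, luxury.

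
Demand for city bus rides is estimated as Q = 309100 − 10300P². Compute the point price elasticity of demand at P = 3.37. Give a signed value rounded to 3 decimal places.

dQ/dP = −2·10300·P = -69422. At P = 3.37, Q = 192123.93.
Ed = (dQ/dP)·(P/Q) = (-69422) × (3.37/192123.93) = -1.21771…

-1.218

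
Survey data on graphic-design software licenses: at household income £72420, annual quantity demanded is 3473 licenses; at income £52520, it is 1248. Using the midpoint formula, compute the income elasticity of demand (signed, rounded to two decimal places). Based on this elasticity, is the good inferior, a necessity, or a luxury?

2.96; luxury

%ΔQ = (1248 − 3473)/[( 3473 + 1248)/2] = -2225/2360.5 = -0.942596…
%ΔIncome = (52520 − 72420)/[( 72420 + 52520)/2] = -19900/62470 = -0.318552…
E_income = (-2225/2360.5) / (-19900/62470) = 2.9589…
E_income > 1 ⇒ normal good, luxury.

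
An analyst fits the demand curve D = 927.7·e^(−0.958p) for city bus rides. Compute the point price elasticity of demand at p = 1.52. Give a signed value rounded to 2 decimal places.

dD/dp = −0.958·D = -207.191. At p = 1.52, D = 216.274.
Ed = (dD/dp)·(p/D) = (-207.191) × (1.52/216.274) = -1.4561…

-1.46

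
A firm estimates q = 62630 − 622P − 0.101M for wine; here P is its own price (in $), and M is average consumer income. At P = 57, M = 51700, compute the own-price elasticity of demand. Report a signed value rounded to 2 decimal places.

-1.61

At the given values, q = 62630 − 622(57) − 0.101(51700) = 21954.3.
∂q/∂P = −622.
E = (-622) × (57/21954.3) = -1.6149…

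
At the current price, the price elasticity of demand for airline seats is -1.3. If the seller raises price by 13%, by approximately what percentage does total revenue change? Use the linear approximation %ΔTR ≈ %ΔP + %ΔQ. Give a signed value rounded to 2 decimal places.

%ΔQ ≈ Ed × %ΔP = (-1.3) × (+13%) = -16.9000%
%ΔTR ≈ %ΔP + %ΔQ = (+13%) + (-16.9000%) = -3.9000%

-3.90%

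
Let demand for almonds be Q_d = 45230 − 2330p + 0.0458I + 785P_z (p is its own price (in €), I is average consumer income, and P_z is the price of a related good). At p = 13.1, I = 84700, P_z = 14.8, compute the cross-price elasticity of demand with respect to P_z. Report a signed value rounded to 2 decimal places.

At the given values, Q_d = 45230 − 2330(13.1) + 0.0458(84700) + 785(14.8) = 30204.26.
∂Q_d/∂P_z = 785.
E = (785) × (14.8/30204.26) = 0.3846…

0.38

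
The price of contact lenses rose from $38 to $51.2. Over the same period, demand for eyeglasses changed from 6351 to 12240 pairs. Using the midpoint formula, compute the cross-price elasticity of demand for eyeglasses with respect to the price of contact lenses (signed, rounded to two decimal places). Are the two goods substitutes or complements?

%ΔQ_{eyeglasses} = (12240 − 6351)/avg = 5889/9295.5 = 0.633532…
%ΔP_{contact lenses} = (51.2 − 38)/avg = 13.2/44.6 = 0.295964…
E_cross = (5889/9295.5) / (13.2/44.6) = 2.1405…
E_cross > 0 ⇒ the goods are substitutes.

2.14; substitutes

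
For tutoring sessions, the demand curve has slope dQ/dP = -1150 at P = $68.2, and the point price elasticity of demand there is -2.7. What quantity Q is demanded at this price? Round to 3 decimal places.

Ed = (dQ/dP)·(P/Q) ⇒ Q = (dQ/dP)·P/Ed = (-1150)·68.2/(-2.7) = 29048.14814…

29048.148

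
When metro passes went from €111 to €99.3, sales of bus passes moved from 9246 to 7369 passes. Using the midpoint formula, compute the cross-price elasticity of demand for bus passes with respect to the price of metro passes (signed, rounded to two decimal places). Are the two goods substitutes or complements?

%ΔQ_{bus passes} = (7369 − 9246)/avg = -1877/8307.5 = -0.225940…
%ΔP_{metro passes} = (99.3 − 111)/avg = -11.7/105.15 = -0.111269…
E_cross = (-1877/8307.5) / (-11.7/105.15) = 2.0305…
E_cross > 0 ⇒ the goods are substitutes.

2.03; substitutes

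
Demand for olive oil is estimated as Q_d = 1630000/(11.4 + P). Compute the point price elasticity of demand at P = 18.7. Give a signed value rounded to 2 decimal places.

-0.62

dQ_d/dP = −1630000/(11.4 + P)² = -1799.1. At P = 18.7, Q_d = 54152.8.
Ed = (dQ_d/dP)·(P/Q_d) = (-1799.1) × (18.7/54152.8) = -0.6212…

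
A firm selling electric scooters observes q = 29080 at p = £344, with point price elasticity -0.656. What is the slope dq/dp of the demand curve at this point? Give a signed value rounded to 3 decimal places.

Ed = (dq/dp)·(p/q) ⇒ dq/dp = Ed·q/p = (-0.656)·29080/344 = -55.45488…

-55.455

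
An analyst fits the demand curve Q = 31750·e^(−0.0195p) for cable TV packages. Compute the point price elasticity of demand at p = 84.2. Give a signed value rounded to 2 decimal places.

dQ/dp = −0.0195·Q = -119.87. At p = 84.2, Q = 6147.18.
Ed = (dQ/dp)·(p/Q) = (-119.87) × (84.2/6147.18) = -1.6419

-1.64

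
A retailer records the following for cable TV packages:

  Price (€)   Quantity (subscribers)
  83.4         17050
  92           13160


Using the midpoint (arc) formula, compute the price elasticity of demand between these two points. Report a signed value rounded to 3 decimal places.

-2.626

%ΔQ = (13160 − 17050) / [(17050 + 13160)/2] = -3890/15105 = -0.257530…
%ΔP = (92 − 83.4) / [(83.4 + 92)/2] = 8.6/87.7 = 0.098061…
Arc Ed = %ΔQ / %ΔP = (-3890/15105) / (8.6/87.7) = -2.62621…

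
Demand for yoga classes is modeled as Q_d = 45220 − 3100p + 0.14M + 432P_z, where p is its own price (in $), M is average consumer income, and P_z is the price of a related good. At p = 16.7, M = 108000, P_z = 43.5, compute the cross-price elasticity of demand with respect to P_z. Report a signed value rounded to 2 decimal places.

At the given values, Q_d = 45220 − 3100(16.7) + 0.14(108000) + 432(43.5) = 27362.
∂Q_d/∂P_z = 432.
E = (432) × (43.5/27362) = 0.6867…

0.69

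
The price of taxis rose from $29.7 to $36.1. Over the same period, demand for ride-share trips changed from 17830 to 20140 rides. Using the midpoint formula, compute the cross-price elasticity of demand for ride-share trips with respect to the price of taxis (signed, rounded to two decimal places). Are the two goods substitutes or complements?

0.63; substitutes

%ΔQ_{ride-share trips} = (20140 − 17830)/avg = 2310/18985 = 0.121675…
%ΔP_{taxis} = (36.1 − 29.7)/avg = 6.4/32.9 = 0.194528…
E_cross = (2310/18985) / (6.4/32.9) = 0.6254…
E_cross > 0 ⇒ the goods are substitutes.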